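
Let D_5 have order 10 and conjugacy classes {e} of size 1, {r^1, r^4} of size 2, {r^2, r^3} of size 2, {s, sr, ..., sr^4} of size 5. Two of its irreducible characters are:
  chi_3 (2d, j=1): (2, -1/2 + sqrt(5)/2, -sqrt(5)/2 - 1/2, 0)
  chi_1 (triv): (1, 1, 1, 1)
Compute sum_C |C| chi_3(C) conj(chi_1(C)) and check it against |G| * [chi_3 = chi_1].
Sum = 0; so <chi_3, chi_1> = 0 (distinct irreducibles are orthogonal).

Why: Compute term by term over conjugacy classes (|C| * chi_3(C) * conj(chi_1(C))):
  1*(2)*conj(1) + 2*(-1/2 + sqrt(5)/2)*conj(1) + 2*(-sqrt(5)/2 - 1/2)*conj(1) + 5*(0)*conj(1)
  = (2) + (-1 + sqrt(5)) + (-sqrt(5) - 1) + (0)
  = 0.
Dividing by |G| = 10 gives 0/10 = 0, matching the row-orthogonality relation <chi_3, chi_1> = [chi_3 = chi_1].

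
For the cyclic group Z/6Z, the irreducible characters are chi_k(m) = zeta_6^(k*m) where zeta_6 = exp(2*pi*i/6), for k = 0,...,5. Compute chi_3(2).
chi_3(2) = zeta_6^6 = 1

Why: chi_3(2) = zeta_6^(3*2) = zeta_6^6. Since zeta_6^6 = 1, this equals zeta_6^0 = exp(2*pi*i*0/6) = 1.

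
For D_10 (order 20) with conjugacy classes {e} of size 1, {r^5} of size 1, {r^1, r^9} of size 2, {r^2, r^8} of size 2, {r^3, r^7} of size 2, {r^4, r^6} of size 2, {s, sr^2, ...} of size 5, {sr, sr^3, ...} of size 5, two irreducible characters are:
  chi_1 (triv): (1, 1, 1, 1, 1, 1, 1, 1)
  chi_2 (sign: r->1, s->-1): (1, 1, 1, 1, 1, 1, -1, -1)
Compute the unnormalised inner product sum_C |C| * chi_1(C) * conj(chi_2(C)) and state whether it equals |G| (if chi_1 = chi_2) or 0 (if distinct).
Sum = 0; so <chi_1, chi_2> = 0 (distinct irreducibles are orthogonal).

Derivation: Compute term by term over conjugacy classes (|C| * chi_1(C) * conj(chi_2(C))):
  1*(1)*conj(1) + 1*(1)*conj(1) + 2*(1)*conj(1) + 2*(1)*conj(1) + 2*(1)*conj(1) + 2*(1)*conj(1) + 5*(1)*conj(-1) + 5*(1)*conj(-1)
  = (1) + (1) + (2) + (2) + (2) + (2) + (-5) + (-5)
  = 0.
Dividing by |G| = 20 gives 0/20 = 0, matching the row-orthogonality relation <chi_1, chi_2> = [chi_1 = chi_2].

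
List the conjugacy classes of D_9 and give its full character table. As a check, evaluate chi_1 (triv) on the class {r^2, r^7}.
Conjugacy classes: {e} of size 1, {r^1, r^8} of size 2, {r^2, r^7} of size 2, {r^3, r^6} of size 2, {r^4, r^5} of size 2, {s, sr, ..., sr^8} of size 9.
Character table:
  irrep \ class              {e} (size 1)  {r^1, r^8} (size 2)  {r^2, r^7} (size 2)  {r^3, r^6} (size 2)  {r^4, r^5} (size 2)  {s, sr, ..., sr^8} (size 9)
  chi_1 (triv)               1             1                    1                    1                    1                    1                          
  chi_2 (sign: r->1, s->-1)  1             1                    1                    1                    1                    -1                         
  chi_3 (2d, j=1)            2             2*cos(2*pi/9)        2*cos(4*pi/9)        -1                   -2*cos(pi/9)         0                          
  chi_4 (2d, j=2)            2             2*cos(4*pi/9)        -2*cos(pi/9)         -1                   2*cos(2*pi/9)        0                          
  chi_5 (2d, j=3)            2             -1                   -1                   2                    -1                   0                          
  chi_6 (2d, j=4)            2             -2*cos(pi/9)         2*cos(2*pi/9)        -1                   2*cos(4*pi/9)        0                          

Spot check: chi_1 (triv) on {r^2, r^7} = 1.

Solution. D_9 has order 2*9 = 18 with 6 conjugacy classes, hence 6 irreducibles. Sum of squared dims 1 + 1 + 4 + 4 + 4 + 4 = 18 = |G|. Linear characters come from the abelianisation; the 2-dimensional irreps have character r^k -> 2*cos(2*pi*j*k/9), reflections -> 0.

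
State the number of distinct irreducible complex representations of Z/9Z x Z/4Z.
36

Why: The number of irreducible complex representations of a finite group equals its number of conjugacy classes. Z/9Z x Z/4Z is abelian of order 36, so every element is its own conjugacy class: 36 classes, so Z/9Z x Z/4Z (order 36) has exactly 36 irreducible complex representations.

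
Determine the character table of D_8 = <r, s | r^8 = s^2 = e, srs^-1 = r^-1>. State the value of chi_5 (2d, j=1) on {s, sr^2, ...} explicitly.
Conjugacy classes: {e} of size 1, {r^4} of size 1, {r^1, r^7} of size 2, {r^2, r^6} of size 2, {r^3, r^5} of size 2, {s, sr^2, ...} of size 4, {sr, sr^3, ...} of size 4.
Character table:
  irrep \ class              {e} (size 1)  {r^4} (size 1)  {r^1, r^7} (size 2)  {r^2, r^6} (size 2)  {r^3, r^5} (size 2)  {s, sr^2, ...} (size 4)  {sr, sr^3, ...} (size 4)
  chi_1 (triv)               1             1               1                    1                    1                    1                        1                       
  chi_2 (sign: r->1, s->-1)  1             1               1                    1                    1                    -1                       -1                      
  chi_3 (r->-1, s->1)        1             1               -1                   1                    -1                   1                        -1                      
  chi_4 (r->-1, s->-1)       1             1               -1                   1                    -1                   -1                       1                       
  chi_5 (2d, j=1)            2             -2              sqrt(2)              0                    -sqrt(2)             0                        0                       
  chi_6 (2d, j=2)            2             2               0                    -2                   0                    0                        0                       
  chi_7 (2d, j=3)            2             -2              -sqrt(2)             0                    sqrt(2)              0                        0                       

Spot check: chi_5 (2d, j=1) on {s, sr^2, ...} = 0.

Argument: D_8 has order 2*8 = 16 with 7 conjugacy classes, hence 7 irreducibles. Sum of squared dims 1 + 1 + 1 + 1 + 4 + 4 + 4 = 16 = |G|. Linear characters come from the abelianisation; the 2-dimensional irreps have character r^k -> 2*cos(2*pi*j*k/8), reflections -> 0.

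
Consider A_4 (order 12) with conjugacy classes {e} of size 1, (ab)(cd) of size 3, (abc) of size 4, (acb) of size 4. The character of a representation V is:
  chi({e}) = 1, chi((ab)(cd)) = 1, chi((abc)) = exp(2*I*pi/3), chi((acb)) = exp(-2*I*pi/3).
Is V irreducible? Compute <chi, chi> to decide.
Irreducible: <chi, chi> = 1.

Reasoning: <chi, chi> = (1/|G|) sum_C |C| * |chi(C)|^2 = (1/12)[1*|1|^2 + 3*|1|^2 + 4*|exp(2*I*pi/3)|^2 + 4*|exp(-2*I*pi/3)|^2]
  = (1/12)[(1) + (3) + (4) + (4)] = 12/12 = 1.
(Exp terms are combined using exp(i*s)*conj(exp(i*t)) = exp(i*(s-t)), and sums of them are collapsed using the identity that for every m > 1 the m distinct m-th roots of unity sum to 0, e.g. 1 + exp(2*I*pi/3) + exp(-2*I*pi/3) = 0.)
A character is irreducible iff <chi, chi> = 1, so this representation is irreducible.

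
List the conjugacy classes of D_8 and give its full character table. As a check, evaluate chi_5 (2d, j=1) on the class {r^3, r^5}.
Conjugacy classes: {e} of size 1, {r^4} of size 1, {r^1, r^7} of size 2, {r^2, r^6} of size 2, {r^3, r^5} of size 2, {s, sr^2, ...} of size 4, {sr, sr^3, ...} of size 4.
Character table:
  irrep \ class              {e} (size 1)  {r^4} (size 1)  {r^1, r^7} (size 2)  {r^2, r^6} (size 2)  {r^3, r^5} (size 2)  {s, sr^2, ...} (size 4)  {sr, sr^3, ...} (size 4)
  chi_1 (triv)               1             1               1                    1                    1                    1                        1                       
  chi_2 (sign: r->1, s->-1)  1             1               1                    1                    1                    -1                       -1                      
  chi_3 (r->-1, s->1)        1             1               -1                   1                    -1                   1                        -1                      
  chi_4 (r->-1, s->-1)       1             1               -1                   1                    -1                   -1                       1                       
  chi_5 (2d, j=1)            2             -2              sqrt(2)              0                    -sqrt(2)             0                        0                       
  chi_6 (2d, j=2)            2             2               0                    -2                   0                    0                        0                       
  chi_7 (2d, j=3)            2             -2              -sqrt(2)             0                    sqrt(2)              0                        0                       

Spot check: chi_5 (2d, j=1) on {r^3, r^5} = -sqrt(2).

Proof sketch: D_8 has order 2*8 = 16 with 7 conjugacy classes, hence 7 irreducibles. Sum of squared dims 1 + 1 + 1 + 1 + 4 + 4 + 4 = 16 = |G|. Linear characters come from the abelianisation; the 2-dimensional irreps have character r^k -> 2*cos(2*pi*j*k/8), reflections -> 0.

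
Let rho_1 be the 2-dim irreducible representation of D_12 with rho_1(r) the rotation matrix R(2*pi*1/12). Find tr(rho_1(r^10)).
chi_{rho_1}(r^10) = 2*cos(2*pi*1*10/12) = 1

Argument: rho_1(r^10) is rotation by angle 2*pi*1*10/12, whose trace is 2*cos(2*pi*1*10/12) = 1.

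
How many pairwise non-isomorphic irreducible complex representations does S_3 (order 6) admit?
3

Solution. The number of irreducible complex representations of a finite group equals its number of conjugacy classes. Conjugacy classes in S_3 correspond to cycle types, i.e. partitions of 3; there are p(3) = 3 of them, so S_3 (order 6) has exactly 3 irreducible complex representations.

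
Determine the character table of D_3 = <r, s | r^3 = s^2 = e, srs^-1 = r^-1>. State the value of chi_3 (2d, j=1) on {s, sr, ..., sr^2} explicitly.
Conjugacy classes: {e} of size 1, {r^1, r^2} of size 2, {s, sr, ..., sr^2} of size 3.
Character table:
  irrep \ class              {e} (size 1)  {r^1, r^2} (size 2)  {s, sr, ..., sr^2} (size 3)
  chi_1 (triv)               1             1                    1                          
  chi_2 (sign: r->1, s->-1)  1             1                    -1                         
  chi_3 (2d, j=1)            2             -1                   0                          

Spot check: chi_3 (2d, j=1) on {s, sr, ..., sr^2} = 0.

Why: D_3 has order 2*3 = 6 with 3 conjugacy classes, hence 3 irreducibles. Sum of squared dims 1 + 1 + 4 = 6 = |G|. Linear characters come from the abelianisation; the 2-dimensional irreps have character r^k -> 2*cos(2*pi*j*k/3), reflections -> 0.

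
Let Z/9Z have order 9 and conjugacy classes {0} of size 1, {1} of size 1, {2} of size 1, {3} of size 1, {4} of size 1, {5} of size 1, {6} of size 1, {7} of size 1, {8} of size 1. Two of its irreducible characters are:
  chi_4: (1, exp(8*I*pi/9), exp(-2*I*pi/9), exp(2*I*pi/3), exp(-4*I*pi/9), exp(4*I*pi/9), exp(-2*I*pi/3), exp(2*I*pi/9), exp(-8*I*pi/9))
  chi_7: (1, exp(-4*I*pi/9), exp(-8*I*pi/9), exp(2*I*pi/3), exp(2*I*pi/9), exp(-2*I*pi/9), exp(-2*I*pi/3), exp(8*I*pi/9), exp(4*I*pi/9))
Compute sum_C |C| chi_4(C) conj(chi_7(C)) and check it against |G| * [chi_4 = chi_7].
Sum = 0; so <chi_4, chi_7> = 0 (distinct irreducibles are orthogonal).

Explanation: Compute term by term over conjugacy classes (|C| * chi_4(C) * conj(chi_7(C))):
  1*(1)*conj(1) + 1*(exp(8*I*pi/9))*conj(exp(-4*I*pi/9)) + 1*(exp(-2*I*pi/9))*conj(exp(-8*I*pi/9)) + 1*(exp(2*I*pi/3))*conj(exp(2*I*pi/3)) + 1*(exp(-4*I*pi/9))*conj(exp(2*I*pi/9)) + 1*(exp(4*I*pi/9))*conj(exp(-2*I*pi/9)) + 1*(exp(-2*I*pi/3))*conj(exp(-2*I*pi/3)) + 1*(exp(2*I*pi/9))*conj(exp(8*I*pi/9)) + 1*(exp(-8*I*pi/9))*conj(exp(4*I*pi/9))
  = (1) + (exp(-2*I*pi/3)) + (exp(2*I*pi/3)) + (1) + (exp(-2*I*pi/3)) + (exp(2*I*pi/3)) + (1) + (exp(-2*I*pi/3)) + (exp(2*I*pi/3))
  = 0.
(Exp terms are combined using exp(i*s)*conj(exp(i*t)) = exp(i*(s-t)), and sums of them are collapsed using the identity that for every m > 1 the m distinct m-th roots of unity sum to 0, e.g. 1 + exp(2*I*pi/3) + exp(-2*I*pi/3) = 0.)
Dividing by |G| = 9 gives 0/9 = 0, matching the row-orthogonality relation <chi_4, chi_7> = [chi_4 = chi_7].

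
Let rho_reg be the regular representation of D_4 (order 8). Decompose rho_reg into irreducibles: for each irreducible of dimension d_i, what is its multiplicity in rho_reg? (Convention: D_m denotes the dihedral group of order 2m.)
Each irreducible V_i of dimension d_i appears with multiplicity d_i, i.e. rho_reg = (direct sum over all irreducibles V_i) d_i V_i. The irreducible dimensions for D_4 are 1, 1, 1, 1, 2: 4 irreducibles of dimension 1, each with multiplicity 1; 1 irreducible of dimension 2, with multiplicity 2. Total dimension 4*1*1 + 1*2*2 = 8 = |G|.

Explanation: General theorem: in the regular representation of a finite group G, each irreducible appears with multiplicity equal to its dimension. Check: dim(rho_reg) = sum d_i^2 = 1 + 1 + 1 + 1 + 4 = 8 = |G|.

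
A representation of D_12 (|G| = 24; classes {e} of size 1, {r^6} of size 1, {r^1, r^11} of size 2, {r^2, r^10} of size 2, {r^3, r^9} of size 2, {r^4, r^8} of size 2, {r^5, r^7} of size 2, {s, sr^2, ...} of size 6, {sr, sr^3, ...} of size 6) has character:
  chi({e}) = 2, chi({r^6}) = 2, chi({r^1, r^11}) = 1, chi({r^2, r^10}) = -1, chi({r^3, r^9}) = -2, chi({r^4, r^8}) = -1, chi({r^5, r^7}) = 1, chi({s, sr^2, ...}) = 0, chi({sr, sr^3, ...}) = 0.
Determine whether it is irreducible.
Irreducible: <chi, chi> = 1.

Derivation: <chi, chi> = (1/|G|) sum_C |C| * |chi(C)|^2 = (1/24)[1*|2|^2 + 1*|2|^2 + 2*|1|^2 + 2*|-1|^2 + 2*|-2|^2 + 2*|-1|^2 + 2*|1|^2 + 6*|0|^2 + 6*|0|^2]
  = (1/24)[(4) + (4) + (2) + (2) + (8) + (2) + (2) + (0) + (0)] = 24/24 = 1.
A character is irreducible iff <chi, chi> = 1, so this representation is irreducible.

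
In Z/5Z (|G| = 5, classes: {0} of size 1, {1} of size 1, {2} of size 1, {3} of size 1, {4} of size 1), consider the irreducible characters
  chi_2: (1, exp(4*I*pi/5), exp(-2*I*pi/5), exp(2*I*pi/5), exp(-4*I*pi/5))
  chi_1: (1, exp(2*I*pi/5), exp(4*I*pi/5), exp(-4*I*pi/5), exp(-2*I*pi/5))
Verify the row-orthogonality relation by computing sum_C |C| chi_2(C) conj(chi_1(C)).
Sum = 0; so <chi_2, chi_1> = 0 (distinct irreducibles are orthogonal).

Justification: Compute term by term over conjugacy classes (|C| * chi_2(C) * conj(chi_1(C))):
  1*(1)*conj(1) + 1*(exp(4*I*pi/5))*conj(exp(2*I*pi/5)) + 1*(exp(-2*I*pi/5))*conj(exp(4*I*pi/5)) + 1*(exp(2*I*pi/5))*conj(exp(-4*I*pi/5)) + 1*(exp(-4*I*pi/5))*conj(exp(-2*I*pi/5))
  = (1) + (exp(2*I*pi/5)) + (exp(4*I*pi/5)) + (exp(-4*I*pi/5)) + (exp(-2*I*pi/5))
  = 0.
(Exp terms are combined using exp(i*s)*conj(exp(i*t)) = exp(i*(s-t)), and sums of them are collapsed using the identity that for every m > 1 the m distinct m-th roots of unity sum to 0, e.g. 1 + exp(2*I*pi/3) + exp(-2*I*pi/3) = 0.)
Dividing by |G| = 5 gives 0/5 = 0, matching the row-orthogonality relation <chi_2, chi_1> = [chi_2 = chi_1].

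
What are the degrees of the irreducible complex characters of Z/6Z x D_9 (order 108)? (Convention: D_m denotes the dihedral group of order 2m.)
Dimensions: 1, 1, 1, 1, 1, 1, 1, 1, 1, 1, 1, 1, 2, 2, 2, 2, 2, 2, 2, 2, 2, 2, 2, 2, 2, 2, 2, 2, 2, 2, 2, 2, 2, 2, 2, 2

Details: There are 36 irreducibles (= number of conjugacy classes). Their dimensions d_i satisfy sum d_i^2 = |G| = 108: 1 + 1 + 1 + 1 + 1 + 1 + 1 + 1 + 1 + 1 + 1 + 1 + 4 + 4 + 4 + 4 + 4 + 4 + 4 + 4 + 4 + 4 + 4 + 4 + 4 + 4 + 4 + 4 + 4 + 4 + 4 + 4 + 4 + 4 + 4 + 4 = 108. (For the product with Z/6Z: each of the 6 1-dim characters of Z/6Z tensors with each irrep of D_9, giving 6 copies of each D_9-dimension.)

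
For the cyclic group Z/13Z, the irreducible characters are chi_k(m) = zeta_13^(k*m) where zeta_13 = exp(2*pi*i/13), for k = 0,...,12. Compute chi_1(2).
chi_1(2) = zeta_13^2 = exp(4*I*pi/13)

Explanation: chi_1(2) = zeta_13^(1*2) = zeta_13^2. Since zeta_13^13 = 1, this equals zeta_13^2 = exp(2*pi*i*2/13) = exp(4*I*pi/13).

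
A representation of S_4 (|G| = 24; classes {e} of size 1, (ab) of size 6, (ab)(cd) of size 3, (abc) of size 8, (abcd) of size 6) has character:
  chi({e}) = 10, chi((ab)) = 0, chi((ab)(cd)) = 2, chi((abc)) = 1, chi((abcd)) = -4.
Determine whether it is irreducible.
Not irreducible (reducible): <chi, chi> = 9 > 1.

Argument: <chi, chi> = (1/|G|) sum_C |C| * |chi(C)|^2 = (1/24)[1*|10|^2 + 6*|0|^2 + 3*|2|^2 + 8*|1|^2 + 6*|-4|^2]
  = (1/24)[(100) + (0) + (12) + (8) + (96)] = 216/24 = 9.
A character is irreducible iff <chi, chi> = 1, so this representation is reducible.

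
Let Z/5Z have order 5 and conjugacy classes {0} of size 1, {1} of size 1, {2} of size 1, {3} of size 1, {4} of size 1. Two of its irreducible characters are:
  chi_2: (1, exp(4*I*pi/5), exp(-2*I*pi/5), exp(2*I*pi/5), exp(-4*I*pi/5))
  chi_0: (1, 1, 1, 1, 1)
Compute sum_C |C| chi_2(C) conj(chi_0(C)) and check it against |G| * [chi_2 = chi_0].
Sum = 0; so <chi_2, chi_0> = 0 (distinct irreducibles are orthogonal).

Working: Compute term by term over conjugacy classes (|C| * chi_2(C) * conj(chi_0(C))):
  1*(1)*conj(1) + 1*(exp(4*I*pi/5))*conj(1) + 1*(exp(-2*I*pi/5))*conj(1) + 1*(exp(2*I*pi/5))*conj(1) + 1*(exp(-4*I*pi/5))*conj(1)
  = (1) + (exp(4*I*pi/5)) + (exp(-2*I*pi/5)) + (exp(2*I*pi/5)) + (exp(-4*I*pi/5))
  = 0.
(Exp terms are combined using exp(i*s)*conj(exp(i*t)) = exp(i*(s-t)), and sums of them are collapsed using the identity that for every m > 1 the m distinct m-th roots of unity sum to 0, e.g. 1 + exp(2*I*pi/3) + exp(-2*I*pi/3) = 0.)
Dividing by |G| = 5 gives 0/5 = 0, matching the row-orthogonality relation <chi_2, chi_0> = [chi_2 = chi_0].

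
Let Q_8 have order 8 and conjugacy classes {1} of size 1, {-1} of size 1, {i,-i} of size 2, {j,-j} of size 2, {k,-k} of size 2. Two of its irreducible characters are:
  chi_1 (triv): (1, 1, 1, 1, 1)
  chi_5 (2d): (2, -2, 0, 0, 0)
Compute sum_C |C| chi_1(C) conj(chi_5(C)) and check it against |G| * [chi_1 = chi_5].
Sum = 0; so <chi_1, chi_5> = 0 (distinct irreducibles are orthogonal).

Working: Compute term by term over conjugacy classes (|C| * chi_1(C) * conj(chi_5(C))):
  1*(1)*conj(2) + 1*(1)*conj(-2) + 2*(1)*conj(0) + 2*(1)*conj(0) + 2*(1)*conj(0)
  = (2) + (-2) + (0) + (0) + (0)
  = 0.
Dividing by |G| = 8 gives 0/8 = 0, matching the row-orthogonality relation <chi_1, chi_5> = [chi_1 = chi_5].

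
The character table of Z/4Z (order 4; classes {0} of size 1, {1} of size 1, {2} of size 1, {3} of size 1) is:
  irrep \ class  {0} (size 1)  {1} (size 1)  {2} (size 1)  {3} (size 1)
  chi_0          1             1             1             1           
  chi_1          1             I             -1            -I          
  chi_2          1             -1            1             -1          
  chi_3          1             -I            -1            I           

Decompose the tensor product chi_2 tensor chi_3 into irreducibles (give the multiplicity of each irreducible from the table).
chi_2 tensor chi_3 = chi_1 (all other irreducibles have multiplicity 0).

Working: The character of a tensor product is the pointwise product (chi_2 * chi_3)(C) = chi_2(C) * chi_3(C):
  {0}: (1)*(1), {1}: (-1)*(-I), {2}: (1)*(-1), {3}: (-1)*(I)
so (chi_2 * chi_3) takes values
  {0} -> 1, {1} -> I, {2} -> -1, {3} -> -I.
Now take the inner product of this character with each irreducible chi from the table, <chi_2*chi_3, chi> = (1/4) sum_C |C| (chi_2*chi_3)(C) conj(chi(C)):
  <chi_2*chi_3, chi_0> = (1/4)[1*(1)*conj(1) + 1*(I)*conj(1) + 1*(-1)*conj(1) + 1*(-I)*conj(1)]
      = (1/4)[(1) + (I) + (-1) + (-I)] = 0/4 = 0
  <chi_2*chi_3, chi_1> = (1/4)[1*(1)*conj(1) + 1*(I)*conj(I) + 1*(-1)*conj(-1) + 1*(-I)*conj(-I)]
      = (1/4)[(1) + (1) + (1) + (1)] = 4/4 = 1
  <chi_2*chi_3, chi_2> = (1/4)[1*(1)*conj(1) + 1*(I)*conj(-1) + 1*(-1)*conj(1) + 1*(-I)*conj(-1)]
      = (1/4)[(1) + (-I) + (-1) + (I)] = 0/4 = 0
  <chi_2*chi_3, chi_3> = (1/4)[1*(1)*conj(1) + 1*(I)*conj(-I) + 1*(-1)*conj(-1) + 1*(-I)*conj(I)]
      = (1/4)[(1) + (-1) + (1) + (-1)] = 0/4 = 0
(Exp terms are combined using exp(i*s)*conj(exp(i*t)) = exp(i*(s-t)), and sums of them are collapsed using the identity that for every m > 1 the m distinct m-th roots of unity sum to 0, e.g. 1 + exp(2*I*pi/3) + exp(-2*I*pi/3) = 0.)
Hence the multiplicities are chi_1: 1. Dimension check: dim(chi_2)*dim(chi_3) = 1*1 = 1 and sum (mult * dim) = 1*1 = 1.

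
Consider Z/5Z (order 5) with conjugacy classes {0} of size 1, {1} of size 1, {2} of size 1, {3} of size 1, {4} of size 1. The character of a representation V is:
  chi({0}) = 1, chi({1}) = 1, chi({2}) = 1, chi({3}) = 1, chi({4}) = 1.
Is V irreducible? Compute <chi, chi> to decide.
Irreducible: <chi, chi> = 1.

Reasoning: <chi, chi> = (1/|G|) sum_C |C| * |chi(C)|^2 = (1/5)[1*|1|^2 + 1*|1|^2 + 1*|1|^2 + 1*|1|^2 + 1*|1|^2]
  = (1/5)[(1) + (1) + (1) + (1) + (1)] = 5/5 = 1.
(Exp terms are combined using exp(i*s)*conj(exp(i*t)) = exp(i*(s-t)), and sums of them are collapsed using the identity that for every m > 1 the m distinct m-th roots of unity sum to 0, e.g. 1 + exp(2*I*pi/3) + exp(-2*I*pi/3) = 0.)
A character is irreducible iff <chi, chi> = 1, so this representation is irreducible.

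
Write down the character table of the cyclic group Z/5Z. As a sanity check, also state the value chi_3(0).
Character table of Z/5Z (irreps indexed chi_0,...,chi_4 with chi_k(m) = zeta_5^(k*m), zeta_5 = exp(2*pi*i/5)):
  irrep \ class  {0} (size 1)  {1} (size 1)    {2} (size 1)    {3} (size 1)    {4} (size 1)  
  chi_0          1             1               1               1               1             
  chi_1          1             exp(2*I*pi/5)   exp(4*I*pi/5)   exp(-4*I*pi/5)  exp(-2*I*pi/5)
  chi_2          1             exp(4*I*pi/5)   exp(-2*I*pi/5)  exp(2*I*pi/5)   exp(-4*I*pi/5)
  chi_3          1             exp(-4*I*pi/5)  exp(2*I*pi/5)   exp(-2*I*pi/5)  exp(4*I*pi/5) 
  chi_4          1             exp(-2*I*pi/5)  exp(-4*I*pi/5)  exp(4*I*pi/5)   exp(2*I*pi/5) 

Spot check: chi_3(0) = zeta_5^(3*0) = zeta_5^0 = 1.

Proof sketch: Z/5Z is abelian, so all 5 irreducible complex representations are 1-dimensional. They are given by chi_k(m) = zeta_5^(k*m) for k = 0,...,4. Row orthogonality: sum_m chi_k(m) conj(chi_l(m)) = 5 * [k = l].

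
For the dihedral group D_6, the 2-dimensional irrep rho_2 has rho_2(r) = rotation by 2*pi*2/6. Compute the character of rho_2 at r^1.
chi_{rho_2}(r^1) = 2*cos(2*pi*2*1/6) = -1

Working: rho_2(r^1) is rotation by angle 2*pi*2*1/6, whose trace is 2*cos(2*pi*2*1/6) = -1.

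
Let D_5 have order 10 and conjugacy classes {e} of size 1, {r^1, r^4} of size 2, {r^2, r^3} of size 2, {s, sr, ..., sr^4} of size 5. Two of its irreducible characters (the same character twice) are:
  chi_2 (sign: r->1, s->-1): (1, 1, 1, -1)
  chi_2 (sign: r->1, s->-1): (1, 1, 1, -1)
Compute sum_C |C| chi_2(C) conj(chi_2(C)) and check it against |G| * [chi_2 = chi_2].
Sum = 10 = |G| = 10; so <chi_2, chi_2> = 1 (norm-1 confirms irreducibility).

Derivation: Compute term by term over conjugacy classes (|C| * chi_2(C) * conj(chi_2(C))):
  1*(1)*conj(1) + 2*(1)*conj(1) + 2*(1)*conj(1) + 5*(-1)*conj(-1)
  = (1) + (2) + (2) + (5)
  = 10.
Dividing by |G| = 10 gives 10/10 = 1, matching the row-orthogonality relation <chi_2, chi_2> = [chi_2 = chi_2].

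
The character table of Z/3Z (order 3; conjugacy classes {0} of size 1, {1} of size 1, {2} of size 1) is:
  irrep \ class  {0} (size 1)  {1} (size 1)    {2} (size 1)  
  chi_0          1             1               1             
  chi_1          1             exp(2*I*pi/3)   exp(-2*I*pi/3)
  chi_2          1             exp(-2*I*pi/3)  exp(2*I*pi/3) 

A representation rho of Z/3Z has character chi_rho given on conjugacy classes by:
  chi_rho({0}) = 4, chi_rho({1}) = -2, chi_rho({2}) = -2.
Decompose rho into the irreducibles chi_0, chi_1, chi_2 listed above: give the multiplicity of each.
Multiplicities: chi_0: 0, chi_1: 2, chi_2: 2.

Working: Use <chi_rho, chi> = (1/|G|) sum_C |C| * chi_rho(C) * conj(chi(C)) with |G| = 3 for each irreducible chi in the table:
  <chi_rho, chi_0> = (1/3)[1*(4)*conj(1) + 1*(-2)*conj(1) + 1*(-2)*conj(1)]
      = (1/3)[(4) + (-2) + (-2)] = 0/3 = 0
  <chi_rho, chi_1> = (1/3)[1*(4)*conj(1) + 1*(-2)*conj(exp(2*I*pi/3)) + 1*(-2)*conj(exp(-2*I*pi/3))]
      = (1/3)[(4) + (2 + 2*exp(2*I*pi/3)) + (2 + 2*exp(-2*I*pi/3))] = 6/3 = 2
  <chi_rho, chi_2> = (1/3)[1*(4)*conj(1) + 1*(-2)*conj(exp(-2*I*pi/3)) + 1*(-2)*conj(exp(2*I*pi/3))]
      = (1/3)[(4) + (2 + 2*exp(-2*I*pi/3)) + (2 + 2*exp(2*I*pi/3))] = 6/3 = 2
(Exp terms are combined using exp(i*s)*conj(exp(i*t)) = exp(i*(s-t)), and sums of them are collapsed using the identity that for every m > 1 the m distinct m-th roots of unity sum to 0, e.g. 1 + exp(2*I*pi/3) + exp(-2*I*pi/3) = 0.)
Dimension check: dim(rho) = sum (mult * dim) = 0*1 + 2*1 + 2*1 = 4 = chi_rho(e) = 4.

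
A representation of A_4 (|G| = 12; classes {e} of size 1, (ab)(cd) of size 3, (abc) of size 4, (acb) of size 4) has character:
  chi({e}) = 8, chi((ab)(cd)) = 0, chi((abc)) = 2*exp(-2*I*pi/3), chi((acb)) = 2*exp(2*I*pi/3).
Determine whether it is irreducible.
Not irreducible (reducible): <chi, chi> = 8 > 1.

Justification: <chi, chi> = (1/|G|) sum_C |C| * |chi(C)|^2 = (1/12)[1*|8|^2 + 3*|0|^2 + 4*|2*exp(-2*I*pi/3)|^2 + 4*|2*exp(2*I*pi/3)|^2]
  = (1/12)[(64) + (0) + (16) + (16)] = 96/12 = 8.
(Exp terms are combined using exp(i*s)*conj(exp(i*t)) = exp(i*(s-t)), and sums of them are collapsed using the identity that for every m > 1 the m distinct m-th roots of unity sum to 0, e.g. 1 + exp(2*I*pi/3) + exp(-2*I*pi/3) = 0.)
A character is irreducible iff <chi, chi> = 1, so this representation is reducible.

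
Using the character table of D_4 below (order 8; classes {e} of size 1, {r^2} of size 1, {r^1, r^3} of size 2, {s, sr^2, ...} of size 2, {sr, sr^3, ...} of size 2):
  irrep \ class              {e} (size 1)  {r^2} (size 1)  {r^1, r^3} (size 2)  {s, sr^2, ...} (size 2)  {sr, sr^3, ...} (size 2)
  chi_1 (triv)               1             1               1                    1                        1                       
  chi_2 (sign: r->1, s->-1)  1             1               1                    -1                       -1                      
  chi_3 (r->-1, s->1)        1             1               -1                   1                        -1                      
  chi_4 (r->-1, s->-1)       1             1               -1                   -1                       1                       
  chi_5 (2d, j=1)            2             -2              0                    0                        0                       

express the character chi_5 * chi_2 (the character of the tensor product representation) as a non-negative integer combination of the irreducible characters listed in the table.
chi_5 tensor chi_2 = chi_5 (all other irreducibles have multiplicity 0).

Justification: The character of a tensor product is the pointwise product (chi_5 * chi_2)(C) = chi_5(C) * chi_2(C):
  {e}: (2)*(1), {r^2}: (-2)*(1), {r^1, r^3}: (0)*(1), {s, sr^2, ...}: (0)*(-1), {sr, sr^3, ...}: (0)*(-1)
so (chi_5 * chi_2) takes values
  {e} -> 2, {r^2} -> -2, {r^1, r^3} -> 0, {s, sr^2, ...} -> 0, {sr, sr^3, ...} -> 0.
Now take the inner product of this character with each irreducible chi from the table, <chi_5*chi_2, chi> = (1/8) sum_C |C| (chi_5*chi_2)(C) conj(chi(C)):
  <chi_5*chi_2, chi_1> = (1/8)[1*(2)*conj(1) + 1*(-2)*conj(1) + 2*(0)*conj(1) + 2*(0)*conj(1) + 2*(0)*conj(1)]
      = (1/8)[(2) + (-2) + (0) + (0) + (0)] = 0/8 = 0
  <chi_5*chi_2, chi_2> = (1/8)[1*(2)*conj(1) + 1*(-2)*conj(1) + 2*(0)*conj(1) + 2*(0)*conj(-1) + 2*(0)*conj(-1)]
      = (1/8)[(2) + (-2) + (0) + (0) + (0)] = 0/8 = 0
  <chi_5*chi_2, chi_3> = (1/8)[1*(2)*conj(1) + 1*(-2)*conj(1) + 2*(0)*conj(-1) + 2*(0)*conj(1) + 2*(0)*conj(-1)]
      = (1/8)[(2) + (-2) + (0) + (0) + (0)] = 0/8 = 0
  <chi_5*chi_2, chi_4> = (1/8)[1*(2)*conj(1) + 1*(-2)*conj(1) + 2*(0)*conj(-1) + 2*(0)*conj(-1) + 2*(0)*conj(1)]
      = (1/8)[(2) + (-2) + (0) + (0) + (0)] = 0/8 = 0
  <chi_5*chi_2, chi_5> = (1/8)[1*(2)*conj(2) + 1*(-2)*conj(-2) + 2*(0)*conj(0) + 2*(0)*conj(0) + 2*(0)*conj(0)]
      = (1/8)[(4) + (4) + (0) + (0) + (0)] = 8/8 = 1
Hence the multiplicities are chi_5: 1. Dimension check: dim(chi_5)*dim(chi_2) = 2*1 = 2 and sum (mult * dim) = 1*2 = 2.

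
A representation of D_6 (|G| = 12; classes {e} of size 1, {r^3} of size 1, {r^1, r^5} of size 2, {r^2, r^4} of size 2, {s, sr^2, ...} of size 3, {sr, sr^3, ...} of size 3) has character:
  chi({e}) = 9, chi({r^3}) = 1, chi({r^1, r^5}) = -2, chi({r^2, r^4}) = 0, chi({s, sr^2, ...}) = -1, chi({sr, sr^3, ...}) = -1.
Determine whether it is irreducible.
Not irreducible (reducible): <chi, chi> = 8 > 1.

Explanation: <chi, chi> = (1/|G|) sum_C |C| * |chi(C)|^2 = (1/12)[1*|9|^2 + 1*|1|^2 + 2*|-2|^2 + 2*|0|^2 + 3*|-1|^2 + 3*|-1|^2]
  = (1/12)[(81) + (1) + (8) + (0) + (3) + (3)] = 96/12 = 8.
A character is irreducible iff <chi, chi> = 1, so this representation is reducible.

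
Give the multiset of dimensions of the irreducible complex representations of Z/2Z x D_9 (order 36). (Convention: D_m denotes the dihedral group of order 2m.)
Dimensions: 1, 1, 1, 1, 2, 2, 2, 2, 2, 2, 2, 2

Proof sketch: There are 12 irreducibles (= number of conjugacy classes). Their dimensions d_i satisfy sum d_i^2 = |G| = 36: 1 + 1 + 1 + 1 + 4 + 4 + 4 + 4 + 4 + 4 + 4 + 4 = 36. (For the product with Z/2Z: each of the 2 1-dim characters of Z/2Z tensors with each irrep of D_9, giving 2 copies of each D_9-dimension.)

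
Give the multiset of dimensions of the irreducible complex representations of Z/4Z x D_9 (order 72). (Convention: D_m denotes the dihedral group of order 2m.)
Dimensions: 1, 1, 1, 1, 1, 1, 1, 1, 2, 2, 2, 2, 2, 2, 2, 2, 2, 2, 2, 2, 2, 2, 2, 2

Why: There are 24 irreducibles (= number of conjugacy classes). Their dimensions d_i satisfy sum d_i^2 = |G| = 72: 1 + 1 + 1 + 1 + 1 + 1 + 1 + 1 + 4 + 4 + 4 + 4 + 4 + 4 + 4 + 4 + 4 + 4 + 4 + 4 + 4 + 4 + 4 + 4 = 72. (For the product with Z/4Z: each of the 4 1-dim characters of Z/4Z tensors with each irrep of D_9, giving 4 copies of each D_9-dimension.)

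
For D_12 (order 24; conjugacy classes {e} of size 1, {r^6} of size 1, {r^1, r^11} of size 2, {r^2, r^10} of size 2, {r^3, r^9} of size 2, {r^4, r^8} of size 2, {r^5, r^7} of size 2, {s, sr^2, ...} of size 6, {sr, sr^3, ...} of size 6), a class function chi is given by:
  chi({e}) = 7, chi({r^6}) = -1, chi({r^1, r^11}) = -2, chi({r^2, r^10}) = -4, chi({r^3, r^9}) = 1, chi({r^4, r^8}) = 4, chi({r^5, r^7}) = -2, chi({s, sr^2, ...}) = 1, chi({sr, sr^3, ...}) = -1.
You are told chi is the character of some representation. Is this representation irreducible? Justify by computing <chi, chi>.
Not irreducible (reducible): <chi, chi> = 6 > 1.

Proof sketch: <chi, chi> = (1/|G|) sum_C |C| * |chi(C)|^2 = (1/24)[1*|7|^2 + 1*|-1|^2 + 2*|-2|^2 + 2*|-4|^2 + 2*|1|^2 + 2*|4|^2 + 2*|-2|^2 + 6*|1|^2 + 6*|-1|^2]
  = (1/24)[(49) + (1) + (8) + (32) + (2) + (32) + (8) + (6) + (6)] = 144/24 = 6.
A character is irreducible iff <chi, chi> = 1, so this representation is reducible.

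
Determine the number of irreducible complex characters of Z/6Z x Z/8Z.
48

The number of irreducible complex representations of a finite group equals its number of conjugacy classes. Z/6Z x Z/8Z is abelian of order 48, so every element is its own conjugacy class: 48 classes, so Z/6Z x Z/8Z (order 48) has exactly 48 irreducible complex representations.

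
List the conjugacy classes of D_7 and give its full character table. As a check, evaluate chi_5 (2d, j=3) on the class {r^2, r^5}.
Conjugacy classes: {e} of size 1, {r^1, r^6} of size 2, {r^2, r^5} of size 2, {r^3, r^4} of size 2, {s, sr, ..., sr^6} of size 7.
Character table:
  irrep \ class              {e} (size 1)  {r^1, r^6} (size 2)  {r^2, r^5} (size 2)  {r^3, r^4} (size 2)  {s, sr, ..., sr^6} (size 7)
  chi_1 (triv)               1             1                    1                    1                    1                          
  chi_2 (sign: r->1, s->-1)  1             1                    1                    1                    -1                         
  chi_3 (2d, j=1)            2             2*cos(2*pi/7)        -2*cos(3*pi/7)       -2*cos(pi/7)         0                          
  chi_4 (2d, j=2)            2             -2*cos(3*pi/7)       -2*cos(pi/7)         2*cos(2*pi/7)        0                          
  chi_5 (2d, j=3)            2             -2*cos(pi/7)         2*cos(2*pi/7)        -2*cos(3*pi/7)       0                          

Spot check: chi_5 (2d, j=3) on {r^2, r^5} = 2*cos(2*pi/7).

Working: D_7 has order 2*7 = 14 with 5 conjugacy classes, hence 5 irreducibles. Sum of squared dims 1 + 1 + 4 + 4 + 4 = 14 = |G|. Linear characters come from the abelianisation; the 2-dimensional irreps have character r^k -> 2*cos(2*pi*j*k/7), reflections -> 0.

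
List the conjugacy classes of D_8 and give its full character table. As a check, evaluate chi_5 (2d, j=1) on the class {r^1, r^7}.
Conjugacy classes: {e} of size 1, {r^4} of size 1, {r^1, r^7} of size 2, {r^2, r^6} of size 2, {r^3, r^5} of size 2, {s, sr^2, ...} of size 4, {sr, sr^3, ...} of size 4.
Character table:
  irrep \ class              {e} (size 1)  {r^4} (size 1)  {r^1, r^7} (size 2)  {r^2, r^6} (size 2)  {r^3, r^5} (size 2)  {s, sr^2, ...} (size 4)  {sr, sr^3, ...} (size 4)
  chi_1 (triv)               1             1               1                    1                    1                    1                        1                       
  chi_2 (sign: r->1, s->-1)  1             1               1                    1                    1                    -1                       -1                      
  chi_3 (r->-1, s->1)        1             1               -1                   1                    -1                   1                        -1                      
  chi_4 (r->-1, s->-1)       1             1               -1                   1                    -1                   -1                       1                       
  chi_5 (2d, j=1)            2             -2              sqrt(2)              0                    -sqrt(2)             0                        0                       
  chi_6 (2d, j=2)            2             2               0                    -2                   0                    0                        0                       
  chi_7 (2d, j=3)            2             -2              -sqrt(2)             0                    sqrt(2)              0                        0                       

Spot check: chi_5 (2d, j=1) on {r^1, r^7} = sqrt(2).

Argument: D_8 has order 2*8 = 16 with 7 conjugacy classes, hence 7 irreducibles. Sum of squared dims 1 + 1 + 1 + 1 + 4 + 4 + 4 = 16 = |G|. Linear characters come from the abelianisation; the 2-dimensional irreps have character r^k -> 2*cos(2*pi*j*k/8), reflections -> 0.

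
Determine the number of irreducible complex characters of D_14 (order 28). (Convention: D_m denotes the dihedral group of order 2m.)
10

Working: The number of irreducible complex representations of a finite group equals its number of conjugacy classes. D_14 has 10 conjugacy classes (n/2 + 3 for n even), so D_14 (order 28) has exactly 10 irreducible complex representations.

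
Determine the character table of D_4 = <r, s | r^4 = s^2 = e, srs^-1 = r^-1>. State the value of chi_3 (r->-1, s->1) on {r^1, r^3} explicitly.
Conjugacy classes: {e} of size 1, {r^2} of size 1, {r^1, r^3} of size 2, {s, sr^2, ...} of size 2, {sr, sr^3, ...} of size 2.
Character table:
  irrep \ class              {e} (size 1)  {r^2} (size 1)  {r^1, r^3} (size 2)  {s, sr^2, ...} (size 2)  {sr, sr^3, ...} (size 2)
  chi_1 (triv)               1             1               1                    1                        1                       
  chi_2 (sign: r->1, s->-1)  1             1               1                    -1                       -1                      
  chi_3 (r->-1, s->1)        1             1               -1                   1                        -1                      
  chi_4 (r->-1, s->-1)       1             1               -1                   -1                       1                       
  chi_5 (2d, j=1)            2             -2              0                    0                        0                       

Spot check: chi_3 (r->-1, s->1) on {r^1, r^3} = -1.

Why: D_4 has order 2*4 = 8 with 5 conjugacy classes, hence 5 irreducibles. Sum of squared dims 1 + 1 + 1 + 1 + 4 = 8 = |G|. Linear characters come from the abelianisation; the 2-dimensional irreps have character r^k -> 2*cos(2*pi*j*k/4), reflections -> 0.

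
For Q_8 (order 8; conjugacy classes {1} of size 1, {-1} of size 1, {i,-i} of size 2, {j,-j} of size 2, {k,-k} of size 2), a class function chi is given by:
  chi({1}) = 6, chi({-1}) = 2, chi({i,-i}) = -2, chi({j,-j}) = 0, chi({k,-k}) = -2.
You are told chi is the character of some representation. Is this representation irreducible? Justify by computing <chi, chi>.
Not irreducible (reducible): <chi, chi> = 7 > 1.

Details: <chi, chi> = (1/|G|) sum_C |C| * |chi(C)|^2 = (1/8)[1*|6|^2 + 1*|2|^2 + 2*|-2|^2 + 2*|0|^2 + 2*|-2|^2]
  = (1/8)[(36) + (4) + (8) + (0) + (8)] = 56/8 = 7.
A character is irreducible iff <chi, chi> = 1, so this representation is reducible.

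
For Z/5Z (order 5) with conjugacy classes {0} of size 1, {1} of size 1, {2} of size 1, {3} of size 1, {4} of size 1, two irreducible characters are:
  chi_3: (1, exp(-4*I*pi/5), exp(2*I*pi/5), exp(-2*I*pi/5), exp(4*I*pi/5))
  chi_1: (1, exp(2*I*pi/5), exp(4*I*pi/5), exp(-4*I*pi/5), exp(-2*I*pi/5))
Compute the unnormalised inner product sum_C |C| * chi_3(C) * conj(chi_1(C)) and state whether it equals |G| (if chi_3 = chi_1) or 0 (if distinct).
Sum = 0; so <chi_3, chi_1> = 0 (distinct irreducibles are orthogonal).

Proof sketch: Compute term by term over conjugacy classes (|C| * chi_3(C) * conj(chi_1(C))):
  1*(1)*conj(1) + 1*(exp(-4*I*pi/5))*conj(exp(2*I*pi/5)) + 1*(exp(2*I*pi/5))*conj(exp(4*I*pi/5)) + 1*(exp(-2*I*pi/5))*conj(exp(-4*I*pi/5)) + 1*(exp(4*I*pi/5))*conj(exp(-2*I*pi/5))
  = (1) + (exp(4*I*pi/5)) + (exp(-2*I*pi/5)) + (exp(2*I*pi/5)) + (exp(-4*I*pi/5))
  = 0.
(Exp terms are combined using exp(i*s)*conj(exp(i*t)) = exp(i*(s-t)), and sums of them are collapsed using the identity that for every m > 1 the m distinct m-th roots of unity sum to 0, e.g. 1 + exp(2*I*pi/3) + exp(-2*I*pi/3) = 0.)
Dividing by |G| = 5 gives 0/5 = 0, matching the row-orthogonality relation <chi_3, chi_1> = [chi_3 = chi_1].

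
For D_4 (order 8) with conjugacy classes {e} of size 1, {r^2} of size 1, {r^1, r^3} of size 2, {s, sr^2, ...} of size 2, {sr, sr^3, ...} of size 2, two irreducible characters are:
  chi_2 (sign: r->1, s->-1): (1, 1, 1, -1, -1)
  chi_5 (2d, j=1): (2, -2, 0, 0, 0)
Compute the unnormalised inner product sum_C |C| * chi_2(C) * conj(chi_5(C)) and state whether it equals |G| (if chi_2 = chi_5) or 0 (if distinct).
Sum = 0; so <chi_2, chi_5> = 0 (distinct irreducibles are orthogonal).

Derivation: Compute term by term over conjugacy classes (|C| * chi_2(C) * conj(chi_5(C))):
  1*(1)*conj(2) + 1*(1)*conj(-2) + 2*(1)*conj(0) + 2*(-1)*conj(0) + 2*(-1)*conj(0)
  = (2) + (-2) + (0) + (0) + (0)
  = 0.
Dividing by |G| = 8 gives 0/8 = 0, matching the row-orthogonality relation <chi_2, chi_5> = [chi_2 = chi_5].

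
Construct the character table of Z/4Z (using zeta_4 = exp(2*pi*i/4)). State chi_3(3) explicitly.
Character table of Z/4Z (irreps indexed chi_0,...,chi_3 with chi_k(m) = zeta_4^(k*m), zeta_4 = exp(2*pi*i/4)):
  irrep \ class  {0} (size 1)  {1} (size 1)  {2} (size 1)  {3} (size 1)
  chi_0          1             1             1             1           
  chi_1          1             I             -1            -I          
  chi_2          1             -1            1             -1          
  chi_3          1             -I            -1            I           

Spot check: chi_3(3) = zeta_4^(3*3) = zeta_4^9 = I.

Justification: Z/4Z is abelian, so all 4 irreducible complex representations are 1-dimensional. They are given by chi_k(m) = zeta_4^(k*m) for k = 0,...,3. Row orthogonality: sum_m chi_k(m) conj(chi_l(m)) = 4 * [k = l].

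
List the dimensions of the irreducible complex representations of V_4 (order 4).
Dimensions: 1, 1, 1, 1

Proof sketch: There are 4 irreducibles (= number of conjugacy classes). Their dimensions d_i satisfy sum d_i^2 = |G| = 4: 1 + 1 + 1 + 1 = 4.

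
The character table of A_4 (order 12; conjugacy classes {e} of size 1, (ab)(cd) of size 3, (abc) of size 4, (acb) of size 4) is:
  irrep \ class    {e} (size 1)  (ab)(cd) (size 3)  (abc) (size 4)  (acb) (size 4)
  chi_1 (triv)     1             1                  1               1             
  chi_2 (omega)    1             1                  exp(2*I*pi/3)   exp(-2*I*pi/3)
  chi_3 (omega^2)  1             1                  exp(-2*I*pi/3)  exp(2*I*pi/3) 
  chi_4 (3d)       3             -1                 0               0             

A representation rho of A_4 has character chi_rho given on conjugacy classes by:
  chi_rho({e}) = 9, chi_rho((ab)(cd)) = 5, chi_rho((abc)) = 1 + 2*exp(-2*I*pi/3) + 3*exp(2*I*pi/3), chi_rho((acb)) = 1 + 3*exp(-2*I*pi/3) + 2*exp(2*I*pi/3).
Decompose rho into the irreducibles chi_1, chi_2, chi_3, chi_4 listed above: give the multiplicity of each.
Multiplicities: chi_1: 1, chi_2: 3, chi_3: 2, chi_4: 1.

Why: Use <chi_rho, chi> = (1/|G|) sum_C |C| * chi_rho(C) * conj(chi(C)) with |G| = 12 for each irreducible chi in the table:
  <chi_rho, chi_1> = (1/12)[1*(9)*conj(1) + 3*(5)*conj(1) + 4*(1 + 2*exp(-2*I*pi/3) + 3*exp(2*I*pi/3))*conj(1) + 4*(1 + 3*exp(-2*I*pi/3) + 2*exp(2*I*pi/3))*conj(1)]
      = (1/12)[(9) + (15) + (4 + 8*exp(-2*I*pi/3) + 12*exp(2*I*pi/3)) + (4 + 12*exp(-2*I*pi/3) + 8*exp(2*I*pi/3))] = 12/12 = 1
  <chi_rho, chi_2> = (1/12)[1*(9)*conj(1) + 3*(5)*conj(1) + 4*(1 + 2*exp(-2*I*pi/3) + 3*exp(2*I*pi/3))*conj(exp(2*I*pi/3)) + 4*(1 + 3*exp(-2*I*pi/3) + 2*exp(2*I*pi/3))*conj(exp(-2*I*pi/3))]
      = (1/12)[(9) + (15) + (12 + 4*exp(-2*I*pi/3) + 8*exp(2*I*pi/3)) + (12 + 8*exp(-2*I*pi/3) + 4*exp(2*I*pi/3))] = 36/12 = 3
  <chi_rho, chi_3> = (1/12)[1*(9)*conj(1) + 3*(5)*conj(1) + 4*(1 + 2*exp(-2*I*pi/3) + 3*exp(2*I*pi/3))*conj(exp(-2*I*pi/3)) + 4*(1 + 3*exp(-2*I*pi/3) + 2*exp(2*I*pi/3))*conj(exp(2*I*pi/3))]
      = (1/12)[(9) + (15) + (8 + 12*exp(-2*I*pi/3) + 4*exp(2*I*pi/3)) + (8 + 4*exp(-2*I*pi/3) + 12*exp(2*I*pi/3))] = 24/12 = 2
  <chi_rho, chi_4> = (1/12)[1*(9)*conj(3) + 3*(5)*conj(-1) + 4*(1 + 2*exp(-2*I*pi/3) + 3*exp(2*I*pi/3))*conj(0) + 4*(1 + 3*exp(-2*I*pi/3) + 2*exp(2*I*pi/3))*conj(0)]
      = (1/12)[(27) + (-15) + (0) + (0)] = 12/12 = 1
(Exp terms are combined using exp(i*s)*conj(exp(i*t)) = exp(i*(s-t)), and sums of them are collapsed using the identity that for every m > 1 the m distinct m-th roots of unity sum to 0, e.g. 1 + exp(2*I*pi/3) + exp(-2*I*pi/3) = 0.)
Dimension check: dim(rho) = sum (mult * dim) = 1*1 + 3*1 + 2*1 + 1*3 = 9 = chi_rho(e) = 9.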